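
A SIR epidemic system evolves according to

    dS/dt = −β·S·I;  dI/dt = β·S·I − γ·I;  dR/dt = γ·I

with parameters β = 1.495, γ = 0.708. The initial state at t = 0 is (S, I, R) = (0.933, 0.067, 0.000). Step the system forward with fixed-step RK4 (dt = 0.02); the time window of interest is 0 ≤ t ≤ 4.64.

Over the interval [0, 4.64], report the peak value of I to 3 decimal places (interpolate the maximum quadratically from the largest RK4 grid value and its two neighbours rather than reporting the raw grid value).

t=0.000: state=(0.933, 0.067, 0.000)
step 1 (dt=0.02): k1=(-0.093, 0.046, 0.047), k2=(-0.094, 0.046, 0.048), k3=(-0.094, 0.046, 0.048), k4=(-0.095, 0.046, 0.048); state += dt/6·(k1+2k2+2k3+k4)
t=0.020: state=(0.931, 0.068, 0.001)
t=0.040: state=(0.929, 0.069, 0.002)
t=0.060: state=(0.927, 0.070, 0.003)
continuing one RK4 step at a time; state shown every 10 steps (Δt=0.2):
t=0.200: state=(0.913, 0.077, 0.010)
t=0.400: state=(0.891, 0.087, 0.022)
t=0.600: state=(0.867, 0.098, 0.035)
t=0.800: state=(0.840, 0.110, 0.050)
t=1.000: state=(0.811, 0.122, 0.066)
t=1.200: state=(0.781, 0.135, 0.084)
t=1.400: state=(0.749, 0.147, 0.104)
t=1.600: state=(0.715, 0.159, 0.126)
t=1.800: state=(0.681, 0.170, 0.149)
t=2.000: state=(0.646, 0.180, 0.174)
t=2.200: state=(0.611, 0.188, 0.200)
t=2.400: state=(0.577, 0.195, 0.227)
t=2.600: state=(0.544, 0.201, 0.255)
t=2.800: state=(0.512, 0.204, 0.284)
t=3.000: state=(0.482, 0.205, 0.313)
t=3.200: state=(0.453, 0.205, 0.342)
t=3.400: state=(0.426, 0.203, 0.371)
t=3.600: state=(0.401, 0.199, 0.399)
t=3.800: state=(0.378, 0.194, 0.427)
t=4.000: state=(0.357, 0.188, 0.454)
t=4.200: state=(0.338, 0.181, 0.481)
t=4.400: state=(0.321, 0.174, 0.506)
t=4.600: state=(0.305, 0.165, 0.530)
t=4.640: state=(0.302, 0.164, 0.534)
largest grid value and its neighbours: I(3.040)=0.20529, I(3.060)=0.20529, I(3.080)=0.20528
parabola through these three points peaks at t≈3.056 with I≈0.20529

max I = 0.205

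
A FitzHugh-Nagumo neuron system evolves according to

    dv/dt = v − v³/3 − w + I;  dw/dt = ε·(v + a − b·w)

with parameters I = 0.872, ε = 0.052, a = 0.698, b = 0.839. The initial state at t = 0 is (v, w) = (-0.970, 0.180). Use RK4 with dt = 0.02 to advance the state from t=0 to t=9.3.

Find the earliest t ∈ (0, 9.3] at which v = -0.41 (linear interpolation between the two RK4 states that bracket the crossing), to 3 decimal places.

t = 4.682

t=0.000: state=(-0.970, 0.180)
step 1 (dt=0.02): k1=(0.026, -0.022), k2=(0.026, -0.022), k3=(0.026, -0.022), k4=(0.027, -0.022); state += dt/6·(k1+2k2+2k3+k4)
t=0.020: state=(-0.969, 0.180)
t=0.040: state=(-0.969, 0.179)
t=0.060: state=(-0.968, 0.179)
continuing one RK4 step at a time; state shown every 25 steps (Δt=0.5):
t=0.500: state=(-0.954, 0.169)
t=1.000: state=(-0.932, 0.159)
t=1.500: state=(-0.903, 0.150)
t=2.000: state=(-0.867, 0.142)
t=2.500: state=(-0.823, 0.135)
t=3.000: state=(-0.767, 0.130)
t=3.500: state=(-0.695, 0.126)
t=4.000: state=(-0.601, 0.125)
t=4.500: state=(-0.471, 0.126)
t=4.680: state=(-0.411, 0.128)
next step: t=4.700: state=(-0.403, 0.128) — v has crossed -0.41
linear interpolation between t=4.680 (-0.41067) and t=4.700 (-0.40348) → t≈4.682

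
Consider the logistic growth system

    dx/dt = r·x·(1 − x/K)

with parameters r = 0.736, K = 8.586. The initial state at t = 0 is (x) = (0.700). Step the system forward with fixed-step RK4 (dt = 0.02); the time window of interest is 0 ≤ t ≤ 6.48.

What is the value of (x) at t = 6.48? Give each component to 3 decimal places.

t=0.000: state=(0.700)
step 1 (dt=0.02): k1=(0.473), k2=(0.476), k3=(0.476), k4=(0.479); state += dt/6·(k1+2k2+2k3+k4)
t=0.020: state=(0.710)
t=0.040: state=(0.719)
t=0.060: state=(0.729)
continuing one RK4 step at a time; state shown every 25 steps (Δt=0.5):
t=0.500: state=(0.976)
t=1.000: state=(1.342)
t=1.500: state=(1.813)
t=2.000: state=(2.395)
t=2.500: state=(3.078)
t=3.000: state=(3.836)
t=3.500: state=(4.623)
t=4.000: state=(5.389)
t=4.500: state=(6.087)
t=5.000: state=(6.686)
t=5.500: state=(7.175)
t=6.000: state=(7.557)
t=6.480: state=(7.837)

(x) = (7.837)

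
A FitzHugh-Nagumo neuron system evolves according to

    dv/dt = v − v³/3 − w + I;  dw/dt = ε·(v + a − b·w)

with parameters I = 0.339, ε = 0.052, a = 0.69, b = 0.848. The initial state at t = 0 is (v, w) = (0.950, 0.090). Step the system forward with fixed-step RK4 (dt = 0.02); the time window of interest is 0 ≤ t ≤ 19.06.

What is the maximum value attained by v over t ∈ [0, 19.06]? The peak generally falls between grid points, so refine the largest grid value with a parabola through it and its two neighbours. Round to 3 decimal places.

max v = 1.750

t=0.000: state=(0.950, 0.090)
step 1 (dt=0.02): k1=(0.913, 0.081), k2=(0.913, 0.082), k3=(0.913, 0.082), k4=(0.913, 0.082); state += dt/6·(k1+2k2+2k3+k4)
t=0.020: state=(0.968, 0.092)
t=0.040: state=(0.987, 0.093)
t=0.060: state=(1.005, 0.095)
continuing one RK4 step at a time; state shown every 50 steps (Δt=1):
t=1.000: state=(1.632, 0.190)
t=2.000: state=(1.750, 0.304)
t=3.000: state=(1.718, 0.414)
t=4.000: state=(1.666, 0.518)
t=5.000: state=(1.611, 0.614)
t=6.000: state=(1.553, 0.703)
t=7.000: state=(1.492, 0.785)
t=8.000: state=(1.429, 0.861)
t=9.000: state=(1.361, 0.930)
t=10.000: state=(1.288, 0.992)
t=11.000: state=(1.206, 1.048)
t=12.000: state=(1.111, 1.097)
t=13.000: state=(0.994, 1.138)
t=14.000: state=(0.837, 1.171)
t=15.000: state=(0.586, 1.192)
t=16.000: state=(0.071, 1.194)
t=17.000: state=(-1.141, 1.154)
t=18.000: state=(-1.949, 1.055)
t=19.000: state=(-1.987, 0.943)
t=19.060: state=(-1.986, 0.937)
largest grid value and its neighbours: v(1.960)=1.75015, v(1.980)=1.75018, v(2.000)=1.75016
parabola through these three points peaks at t≈1.983 with v≈1.75018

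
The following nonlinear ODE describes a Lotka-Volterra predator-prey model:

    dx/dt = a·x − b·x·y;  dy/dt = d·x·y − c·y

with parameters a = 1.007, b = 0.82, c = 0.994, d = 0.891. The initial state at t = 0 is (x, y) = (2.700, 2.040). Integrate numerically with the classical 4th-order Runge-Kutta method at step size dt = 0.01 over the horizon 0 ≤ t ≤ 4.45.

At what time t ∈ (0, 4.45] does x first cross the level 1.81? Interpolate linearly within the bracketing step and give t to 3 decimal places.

t=0.000: state=(2.700, 2.040)
step 1 (dt=0.01): k1=(-1.798, 2.880), k2=(-1.823, 2.884), k3=(-1.823, 2.884), k4=(-1.849, 2.887); state += dt/6·(k1+2k2+2k3+k4)
t=0.010: state=(2.682, 2.069)
t=0.020: state=(2.663, 2.098)
t=0.030: state=(2.644, 2.127)
continuing one RK4 step at a time; state shown every 20 steps (Δt=0.2):
t=0.200: state=(2.255, 2.606)
t=0.360: state=(1.834, 2.976)
next step: t=0.370: state=(1.808, 2.994) — x has crossed 1.81
linear interpolation between t=0.360 (1.83435) and t=0.370 (1.80811) → t≈0.369

t = 0.369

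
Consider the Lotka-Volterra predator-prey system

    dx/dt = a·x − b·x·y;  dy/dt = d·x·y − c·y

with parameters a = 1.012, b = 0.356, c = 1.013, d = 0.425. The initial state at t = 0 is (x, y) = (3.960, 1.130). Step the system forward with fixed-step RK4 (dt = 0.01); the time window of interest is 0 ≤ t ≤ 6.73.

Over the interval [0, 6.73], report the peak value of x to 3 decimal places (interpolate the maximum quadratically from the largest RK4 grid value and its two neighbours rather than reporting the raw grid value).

t=0.000: state=(3.960, 1.130)
step 1 (dt=0.01): k1=(2.414, 0.757), k2=(2.416, 0.765), k3=(2.416, 0.765), k4=(2.418, 0.774); state += dt/6·(k1+2k2+2k3+k4)
t=0.010: state=(3.984, 1.138)
t=0.020: state=(4.008, 1.145)
t=0.030: state=(4.033, 1.153)
continuing one RK4 step at a time; state shown every 25 steps (Δt=0.25):
t=0.250: state=(4.565, 1.380)
t=0.500: state=(5.113, 1.793)
t=0.750: state=(5.464, 2.448)
t=1.000: state=(5.436, 3.404)
t=1.250: state=(4.908, 4.599)
t=1.500: state=(3.983, 5.738)
t=1.750: state=(2.970, 6.441)
t=2.000: state=(2.138, 6.544)
t=2.250: state=(1.559, 6.169)
t=2.500: state=(1.192, 5.534)
t=2.750: state=(0.968, 4.813)
t=3.000: state=(0.839, 4.110)
t=3.250: state=(0.771, 3.474)
t=3.500: state=(0.748, 2.922)
t=3.750: state=(0.758, 2.457)
t=4.000: state=(0.799, 2.071)
t=4.250: state=(0.868, 1.756)
t=4.500: state=(0.968, 1.502)
t=4.750: state=(1.100, 1.301)
t=5.000: state=(1.271, 1.145)
t=5.250: state=(1.487, 1.029)
t=5.500: state=(1.754, 0.948)
t=5.750: state=(2.081, 0.902)
t=6.000: state=(2.475, 0.891)
t=6.250: state=(2.942, 0.922)
t=6.500: state=(3.478, 1.006)
t=6.730: state=(4.021, 1.150)
largest grid value and its neighbours: x(0.850)=5.50832, x(0.860)=5.50893, x(0.870)=5.50880
parabola through these three points peaks at t≈0.863 with x≈5.50897

max x = 5.509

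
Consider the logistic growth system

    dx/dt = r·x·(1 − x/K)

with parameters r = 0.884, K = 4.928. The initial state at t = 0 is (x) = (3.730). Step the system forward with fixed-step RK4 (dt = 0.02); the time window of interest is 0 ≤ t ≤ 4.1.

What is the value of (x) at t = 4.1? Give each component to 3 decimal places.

(x) = (4.886)

t=0.000: state=(3.730)
step 1 (dt=0.02): k1=(0.802), k2=(0.798), k3=(0.798), k4=(0.794); state += dt/6·(k1+2k2+2k3+k4)
t=0.020: state=(3.746)
t=0.040: state=(3.762)
t=0.060: state=(3.777)
continuing one RK4 step at a time; state shown every 10 steps (Δt=0.2):
t=0.200: state=(3.883)
t=0.400: state=(4.021)
t=0.600: state=(4.145)
t=0.800: state=(4.254)
t=1.000: state=(4.351)
t=1.200: state=(4.435)
t=1.400: state=(4.508)
t=1.600: state=(4.571)
t=1.800: state=(4.625)
t=2.000: state=(4.672)
t=2.200: state=(4.712)
t=2.400: state=(4.745)
t=2.600: state=(4.774)
t=2.800: state=(4.798)
t=3.000: state=(4.819)
t=3.200: state=(4.836)
t=3.400: state=(4.851)
t=3.600: state=(4.863)
t=3.800: state=(4.874)
t=4.000: state=(4.882)
t=4.100: state=(4.886)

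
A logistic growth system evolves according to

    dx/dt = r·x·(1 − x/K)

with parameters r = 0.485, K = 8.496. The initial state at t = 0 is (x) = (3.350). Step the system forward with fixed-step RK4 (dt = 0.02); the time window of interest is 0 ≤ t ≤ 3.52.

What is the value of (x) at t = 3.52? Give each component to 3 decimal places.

(x) = (6.645)

t=0.000: state=(3.350)
step 1 (dt=0.02): k1=(0.984), k2=(0.985), k3=(0.985), k4=(0.986); state += dt/6·(k1+2k2+2k3+k4)
t=0.020: state=(3.370)
t=0.040: state=(3.389)
t=0.060: state=(3.409)
continuing one RK4 step at a time; state shown every 10 steps (Δt=0.2):
t=0.200: state=(3.549)
t=0.400: state=(3.751)
t=0.600: state=(3.955)
t=0.800: state=(4.160)
t=1.000: state=(4.366)
t=1.200: state=(4.572)
t=1.400: state=(4.776)
t=1.600: state=(4.977)
t=1.800: state=(5.175)
t=2.000: state=(5.369)
t=2.200: state=(5.558)
t=2.400: state=(5.742)
t=2.600: state=(5.919)
t=2.800: state=(6.090)
t=3.000: state=(6.254)
t=3.200: state=(6.410)
t=3.400: state=(6.559)
t=3.520: state=(6.645)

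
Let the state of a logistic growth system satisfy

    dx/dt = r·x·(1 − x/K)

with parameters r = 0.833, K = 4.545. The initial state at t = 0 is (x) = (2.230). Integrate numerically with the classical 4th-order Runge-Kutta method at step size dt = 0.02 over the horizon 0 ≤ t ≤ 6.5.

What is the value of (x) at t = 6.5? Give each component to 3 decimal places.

(x) = (4.524)

t=0.000: state=(2.230)
step 1 (dt=0.02): k1=(0.946), k2=(0.946), k3=(0.946), k4=(0.946); state += dt/6·(k1+2k2+2k3+k4)
t=0.020: state=(2.249)
t=0.040: state=(2.268)
t=0.060: state=(2.287)
continuing one RK4 step at a time; state shown every 25 steps (Δt=0.5):
t=0.500: state=(2.698)
t=1.000: state=(3.132)
t=1.500: state=(3.503)
t=2.000: state=(3.800)
t=2.500: state=(4.024)
t=3.000: state=(4.188)
t=3.500: state=(4.303)
t=4.000: state=(4.382)
t=4.500: state=(4.437)
t=5.000: state=(4.473)
t=5.500: state=(4.497)
t=6.000: state=(4.513)
t=6.500: state=(4.524)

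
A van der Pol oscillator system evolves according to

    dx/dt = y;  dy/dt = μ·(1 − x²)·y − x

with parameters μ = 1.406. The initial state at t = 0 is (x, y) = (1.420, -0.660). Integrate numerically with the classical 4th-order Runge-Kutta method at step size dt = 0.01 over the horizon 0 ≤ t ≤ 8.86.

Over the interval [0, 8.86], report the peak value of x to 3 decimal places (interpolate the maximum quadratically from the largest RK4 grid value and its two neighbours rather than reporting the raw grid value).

max x = 2.014

t=0.000: state=(1.420, -0.660)
step 1 (dt=0.01): k1=(-0.660, -0.477), k2=(-0.662, -0.479), k3=(-0.662, -0.479), k4=(-0.665, -0.481); state += dt/6·(k1+2k2+2k3+k4)
t=0.010: state=(1.413, -0.665)
t=0.020: state=(1.407, -0.670)
t=0.030: state=(1.400, -0.674)
continuing one RK4 step at a time; state shown every 50 steps (Δt=0.5):
t=0.500: state=(1.017, -0.994)
t=1.000: state=(0.347, -1.820)
t=1.500: state=(-0.930, -3.103)
t=2.000: state=(-1.955, -0.643)
t=2.500: state=(-1.951, 0.340)
t=3.000: state=(-1.730, 0.520)
t=3.500: state=(-1.432, 0.683)
t=4.000: state=(-1.022, 1.003)
t=4.500: state=(-0.348, 1.829)
t=5.000: state=(0.935, 3.114)
t=5.500: state=(1.958, 0.635)
t=6.000: state=(1.953, -0.341)
t=6.500: state=(1.732, -0.520)
t=7.000: state=(1.434, -0.682)
t=7.500: state=(1.025, -1.000)
t=8.000: state=(0.353, -1.822)
t=8.500: state=(-0.926, -3.115)
t=8.860: state=(-1.815, -1.423)
largest grid value and its neighbours: x(5.690)=2.01392, x(5.700)=2.01407, x(5.710)=2.01402
parabola through these three points peaks at t≈5.702 with x≈2.01408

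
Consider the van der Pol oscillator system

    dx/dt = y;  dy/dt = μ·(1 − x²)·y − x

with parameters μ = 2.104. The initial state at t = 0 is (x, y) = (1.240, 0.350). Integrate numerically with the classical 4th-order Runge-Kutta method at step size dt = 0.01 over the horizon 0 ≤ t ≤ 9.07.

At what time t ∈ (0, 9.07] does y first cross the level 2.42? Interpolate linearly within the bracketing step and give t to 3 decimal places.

t = 5.506

t=0.000: state=(1.240, 0.350)
step 1 (dt=0.01): k1=(0.350, -1.636), k2=(0.342, -1.632), k3=(0.342, -1.631), k4=(0.334, -1.627); state += dt/6·(k1+2k2+2k3+k4)
t=0.010: state=(1.243, 0.334)
t=0.020: state=(1.247, 0.317)
t=0.030: state=(1.250, 0.301)
continuing one RK4 step at a time; state shown every 50 steps (Δt=0.5):
t=0.500: state=(1.240, -0.284)
t=1.000: state=(0.992, -0.719)
t=1.500: state=(0.450, -1.617)
t=2.000: state=(-0.921, -3.824)
t=2.500: state=(-1.989, -0.288)
t=3.000: state=(-1.921, 0.300)
t=3.500: state=(-1.752, 0.372)
t=4.000: state=(-1.547, 0.455)
t=4.500: state=(-1.285, 0.610)
t=5.000: state=(-0.900, 0.997)
t=5.500: state=(-0.132, 2.390)
next step: t=5.510: state=(-0.108, 2.441) — y has crossed 2.42
linear interpolation between t=5.500 (2.38952) and t=5.510 (2.44080) → t≈5.506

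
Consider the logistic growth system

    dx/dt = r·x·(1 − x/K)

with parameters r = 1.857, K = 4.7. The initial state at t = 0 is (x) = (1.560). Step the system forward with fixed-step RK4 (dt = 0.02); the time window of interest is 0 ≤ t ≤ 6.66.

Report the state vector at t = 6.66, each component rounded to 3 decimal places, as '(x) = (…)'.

(x) = (4.700)

t=0.000: state=(1.560)
step 1 (dt=0.02): k1=(1.935), k2=(1.947), k3=(1.947), k4=(1.959); state += dt/6·(k1+2k2+2k3+k4)
t=0.020: state=(1.599)
t=0.040: state=(1.638)
t=0.060: state=(1.678)
continuing one RK4 step at a time; state shown every 25 steps (Δt=0.5):
t=0.500: state=(2.618)
t=1.000: state=(3.576)
t=1.500: state=(4.181)
t=2.000: state=(4.480)
t=2.500: state=(4.611)
t=3.000: state=(4.664)
t=3.500: state=(4.686)
t=4.000: state=(4.694)
t=4.500: state=(4.698)
t=5.000: state=(4.699)
t=5.500: state=(4.700)
t=6.000: state=(4.700)
t=6.500: state=(4.700)
t=6.660: state=(4.700)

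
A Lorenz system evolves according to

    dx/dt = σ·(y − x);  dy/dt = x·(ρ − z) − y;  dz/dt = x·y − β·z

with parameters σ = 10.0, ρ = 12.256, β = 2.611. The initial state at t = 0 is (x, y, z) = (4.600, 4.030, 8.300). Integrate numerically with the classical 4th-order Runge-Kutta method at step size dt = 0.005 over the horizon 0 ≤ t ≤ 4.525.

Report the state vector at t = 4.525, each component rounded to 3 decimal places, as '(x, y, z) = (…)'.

t=0.000: state=(4.600, 4.030, 8.300)
step 1 (dt=0.005): k1=(-5.700, 14.168, -3.133), k2=(-5.203, 14.112, -3.008), k3=(-5.217, 14.115, -3.004), k4=(-4.733, 14.063, -2.876); state += dt/6·(k1+2k2+2k3+k4)
t=0.005: state=(4.574, 4.101, 8.285)
t=0.010: state=(4.553, 4.171, 8.271)
t=0.015: state=(4.536, 4.240, 8.259)
continuing one RK4 step at a time; state shown every 40 steps (Δt=0.2):
t=0.200: state=(5.626, 6.638, 9.167)
t=0.400: state=(6.940, 6.879, 12.699)
t=0.600: state=(5.467, 4.458, 13.004)
t=0.800: state=(4.181, 3.999, 10.616)
t=1.000: state=(4.634, 5.200, 9.365)
t=1.200: state=(5.988, 6.593, 10.628)
t=1.400: state=(6.286, 5.916, 12.629)
t=1.600: state=(5.117, 4.558, 12.013)
t=1.800: state=(4.599, 4.662, 10.440)
t=2.000: state=(5.215, 5.688, 10.137)
t=2.200: state=(6.018, 6.215, 11.424)
t=2.400: state=(5.770, 5.390, 12.217)
t=2.600: state=(5.024, 4.775, 11.391)
t=2.800: state=(4.964, 5.141, 10.519)
t=3.000: state=(5.525, 5.829, 10.769)
t=3.200: state=(5.847, 5.812, 11.685)
t=3.400: state=(5.463, 5.193, 11.779)
t=3.600: state=(5.084, 5.023, 11.088)
t=3.800: state=(5.238, 5.423, 10.742)
t=4.000: state=(5.621, 5.761, 11.170)
t=4.200: state=(5.647, 5.535, 11.652)
t=4.400: state=(5.329, 5.179, 11.456)
t=4.525: state=(5.203, 5.160, 11.152)

(x, y, z) = (5.203, 5.160, 11.152)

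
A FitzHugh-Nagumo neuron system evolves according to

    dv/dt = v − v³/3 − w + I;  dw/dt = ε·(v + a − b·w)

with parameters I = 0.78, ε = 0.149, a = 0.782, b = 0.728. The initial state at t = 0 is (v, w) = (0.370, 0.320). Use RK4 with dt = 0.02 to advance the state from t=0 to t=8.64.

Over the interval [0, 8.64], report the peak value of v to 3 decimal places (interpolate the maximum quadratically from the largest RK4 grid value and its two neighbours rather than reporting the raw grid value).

max v = 1.701

t=0.000: state=(0.370, 0.320)
step 1 (dt=0.02): k1=(0.813, 0.137), k2=(0.819, 0.138), k3=(0.819, 0.138), k4=(0.824, 0.139); state += dt/6·(k1+2k2+2k3+k4)
t=0.020: state=(0.386, 0.323)
t=0.040: state=(0.403, 0.326)
t=0.060: state=(0.420, 0.328)
continuing one RK4 step at a time; state shown every 25 steps (Δt=0.5):
t=0.500: state=(0.837, 0.403)
t=1.000: state=(1.317, 0.517)
t=1.500: state=(1.608, 0.654)
t=2.000: state=(1.697, 0.797)
t=2.500: state=(1.688, 0.935)
t=3.000: state=(1.640, 1.063)
t=3.500: state=(1.578, 1.180)
t=4.000: state=(1.509, 1.287)
t=4.500: state=(1.435, 1.382)
t=5.000: state=(1.356, 1.467)
t=5.500: state=(1.272, 1.542)
t=6.000: state=(1.180, 1.606)
t=6.500: state=(1.077, 1.660)
t=7.000: state=(0.958, 1.703)
t=7.500: state=(0.815, 1.734)
t=8.000: state=(0.632, 1.752)
t=8.500: state=(0.377, 1.753)
t=8.640: state=(0.286, 1.750)
largest grid value and its neighbours: v(2.140)=1.70108, v(2.160)=1.70109, v(2.180)=1.70100
parabola through these three points peaks at t≈2.153 with v≈1.70110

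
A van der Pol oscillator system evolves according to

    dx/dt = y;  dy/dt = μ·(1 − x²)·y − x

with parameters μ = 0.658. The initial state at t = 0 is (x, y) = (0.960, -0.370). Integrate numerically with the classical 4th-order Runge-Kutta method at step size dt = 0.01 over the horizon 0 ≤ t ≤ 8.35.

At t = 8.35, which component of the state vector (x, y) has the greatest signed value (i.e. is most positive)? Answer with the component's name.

largest component: y

t=0.000: state=(0.960, -0.370)
step 1 (dt=0.01): k1=(-0.370, -0.979), k2=(-0.375, -0.978), k3=(-0.375, -0.978), k4=(-0.380, -0.978); state += dt/6·(k1+2k2+2k3+k4)
t=0.010: state=(0.956, -0.380)
t=0.020: state=(0.952, -0.390)
t=0.030: state=(0.948, -0.399)
continuing one RK4 step at a time; state shown every 50 steps (Δt=0.5):
t=0.500: state=(0.654, -0.852)
t=1.000: state=(0.104, -1.353)
t=1.500: state=(-0.672, -1.661)
t=2.000: state=(-1.400, -1.075)
t=2.500: state=(-1.670, -0.043)
t=3.000: state=(-1.514, 0.608)
t=3.500: state=(-1.093, 1.072)
t=4.000: state=(-0.425, 1.633)
t=4.500: state=(0.550, 2.202)
t=5.000: state=(1.560, 1.528)
t=5.500: state=(1.944, 0.096)
t=6.000: state=(1.792, -0.604)
t=6.500: state=(1.389, -0.998)
t=7.000: state=(0.781, -1.467)
t=7.500: state=(-0.115, -2.132)
t=8.000: state=(-1.247, -2.112)
t=8.350: state=(-1.815, -1.053)
compare at T: x=-1.815, y=-1.053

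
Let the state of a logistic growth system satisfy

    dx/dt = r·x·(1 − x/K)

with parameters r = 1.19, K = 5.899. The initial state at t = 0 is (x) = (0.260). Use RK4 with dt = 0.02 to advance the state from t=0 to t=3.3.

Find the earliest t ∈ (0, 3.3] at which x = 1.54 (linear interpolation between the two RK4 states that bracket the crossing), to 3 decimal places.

t = 1.711

t=0.000: state=(0.260)
step 1 (dt=0.02): k1=(0.296), k2=(0.299), k3=(0.299), k4=(0.302); state += dt/6·(k1+2k2+2k3+k4)
t=0.020: state=(0.266)
t=0.040: state=(0.272)
t=0.060: state=(0.278)
continuing one RK4 step at a time; state shown every 10 steps (Δt=0.2):
t=0.200: state=(0.326)
t=0.400: state=(0.408)
t=0.600: state=(0.508)
t=0.800: state=(0.629)
t=1.000: state=(0.776)
t=1.200: state=(0.951)
t=1.400: state=(1.157)
t=1.600: state=(1.394)
t=1.700: state=(1.525)
next step: t=1.720: state=(1.552) — x has crossed 1.54
linear interpolation between t=1.700 (1.52489) and t=1.720 (1.55196) → t≈1.711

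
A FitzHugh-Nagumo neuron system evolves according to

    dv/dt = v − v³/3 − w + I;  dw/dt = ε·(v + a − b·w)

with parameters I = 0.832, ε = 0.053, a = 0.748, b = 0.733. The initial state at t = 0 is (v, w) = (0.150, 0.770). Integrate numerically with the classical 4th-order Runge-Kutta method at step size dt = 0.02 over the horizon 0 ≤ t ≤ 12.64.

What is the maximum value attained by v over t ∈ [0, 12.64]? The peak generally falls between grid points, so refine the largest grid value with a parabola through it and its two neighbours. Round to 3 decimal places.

max v = 1.634

t=0.000: state=(0.150, 0.770)
step 1 (dt=0.02): k1=(0.211, 0.018), k2=(0.213, 0.018), k3=(0.213, 0.018), k4=(0.215, 0.018); state += dt/6·(k1+2k2+2k3+k4)
t=0.020: state=(0.154, 0.770)
t=0.040: state=(0.159, 0.771)
t=0.060: state=(0.163, 0.771)
continuing one RK4 step at a time; state shown every 25 steps (Δt=0.5):
t=0.500: state=(0.283, 0.780)
t=1.000: state=(0.484, 0.795)
t=1.500: state=(0.765, 0.815)
t=2.000: state=(1.093, 0.844)
t=2.500: state=(1.376, 0.880)
t=3.000: state=(1.545, 0.921)
t=3.500: state=(1.617, 0.965)
t=4.000: state=(1.634, 1.008)
t=4.500: state=(1.627, 1.052)
t=5.000: state=(1.609, 1.093)
t=5.500: state=(1.587, 1.134)
t=6.000: state=(1.562, 1.173)
t=6.500: state=(1.537, 1.211)
t=7.000: state=(1.511, 1.247)
t=7.500: state=(1.483, 1.282)
t=8.000: state=(1.456, 1.316)
t=8.500: state=(1.427, 1.348)
t=9.000: state=(1.398, 1.379)
t=9.500: state=(1.368, 1.408)
t=10.000: state=(1.337, 1.436)
t=10.500: state=(1.304, 1.463)
t=11.000: state=(1.271, 1.488)
t=11.500: state=(1.235, 1.512)
t=12.000: state=(1.198, 1.534)
t=12.500: state=(1.158, 1.555)
t=12.640: state=(1.146, 1.561)
largest grid value and its neighbours: v(4.020)=1.63404, v(4.040)=1.63405, v(4.060)=1.63403
parabola through these three points peaks at t≈4.037 with v≈1.63405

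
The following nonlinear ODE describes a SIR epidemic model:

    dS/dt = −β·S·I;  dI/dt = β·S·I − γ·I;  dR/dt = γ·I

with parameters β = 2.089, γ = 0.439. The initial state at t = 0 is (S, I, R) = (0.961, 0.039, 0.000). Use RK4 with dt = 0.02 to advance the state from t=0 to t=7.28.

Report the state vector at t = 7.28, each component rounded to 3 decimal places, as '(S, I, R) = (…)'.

t=0.000: state=(0.961, 0.039, 0.000)
step 1 (dt=0.02): k1=(-0.078, 0.061, 0.017), k2=(-0.079, 0.062, 0.017), k3=(-0.079, 0.062, 0.017), k4=(-0.081, 0.063, 0.018); state += dt/6·(k1+2k2+2k3+k4)
t=0.020: state=(0.959, 0.040, 0.000)
t=0.040: state=(0.958, 0.042, 0.001)
t=0.060: state=(0.956, 0.043, 0.001)
continuing one RK4 step at a time; state shown every 25 steps (Δt=0.5):
t=0.500: state=(0.904, 0.083, 0.013)
t=1.000: state=(0.798, 0.163, 0.039)
t=1.500: state=(0.635, 0.278, 0.087)
t=2.000: state=(0.446, 0.393, 0.161)
t=2.500: state=(0.284, 0.460, 0.256)
t=3.000: state=(0.174, 0.467, 0.359)
t=3.500: state=(0.109, 0.433, 0.458)
t=4.000: state=(0.071, 0.381, 0.548)
t=4.500: state=(0.049, 0.326, 0.625)
t=5.000: state=(0.036, 0.273, 0.691)
t=5.500: state=(0.028, 0.227, 0.746)
t=6.000: state=(0.022, 0.187, 0.791)
t=6.500: state=(0.019, 0.153, 0.828)
t=7.000: state=(0.016, 0.125, 0.859)
t=7.280: state=(0.015, 0.112, 0.873)

(S, I, R) = (0.015, 0.112, 0.873)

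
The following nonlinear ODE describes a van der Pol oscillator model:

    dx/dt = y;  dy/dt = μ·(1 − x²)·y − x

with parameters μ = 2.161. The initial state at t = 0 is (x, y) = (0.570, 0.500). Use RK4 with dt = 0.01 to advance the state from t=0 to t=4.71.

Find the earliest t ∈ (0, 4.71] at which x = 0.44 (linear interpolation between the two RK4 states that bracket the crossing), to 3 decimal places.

t = 1.990

t=0.000: state=(0.570, 0.500)
step 1 (dt=0.01): k1=(0.500, 0.159), k2=(0.501, 0.155), k3=(0.501, 0.155), k4=(0.502, 0.150); state += dt/6·(k1+2k2+2k3+k4)
t=0.010: state=(0.575, 0.502)
t=0.020: state=(0.580, 0.503)
t=0.030: state=(0.585, 0.504)
continuing one RK4 step at a time; state shown every 20 steps (Δt=0.2):
t=0.200: state=(0.672, 0.511)
t=0.400: state=(0.771, 0.469)
t=0.600: state=(0.855, 0.368)
t=0.800: state=(0.915, 0.218)
t=1.000: state=(0.941, 0.040)
t=1.200: state=(0.930, -0.151)
t=1.400: state=(0.880, -0.352)
t=1.600: state=(0.787, -0.581)
t=1.800: state=(0.643, -0.876)
t=1.990: state=(0.440, -1.289)
next step: t=2.000: state=(0.427, -1.316) — x has crossed 0.44
linear interpolation between t=1.990 (0.44019) and t=2.000 (0.42717) → t≈1.990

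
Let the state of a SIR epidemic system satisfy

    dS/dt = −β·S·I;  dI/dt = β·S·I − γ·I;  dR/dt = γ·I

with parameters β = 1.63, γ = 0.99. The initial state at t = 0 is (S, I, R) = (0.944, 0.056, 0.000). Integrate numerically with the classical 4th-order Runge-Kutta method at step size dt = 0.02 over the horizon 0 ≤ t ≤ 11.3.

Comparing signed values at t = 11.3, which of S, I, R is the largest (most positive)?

largest component: R

t=0.000: state=(0.944, 0.056, 0.000)
step 1 (dt=0.02): k1=(-0.086, 0.031, 0.055), k2=(-0.087, 0.031, 0.056), k3=(-0.087, 0.031, 0.056), k4=(-0.087, 0.031, 0.056); state += dt/6·(k1+2k2+2k3+k4)
t=0.020: state=(0.942, 0.057, 0.001)
t=0.040: state=(0.941, 0.057, 0.002)
t=0.060: state=(0.939, 0.058, 0.003)
continuing one RK4 step at a time; state shown every 25 steps (Δt=0.5):
t=0.500: state=(0.896, 0.072, 0.032)
t=1.000: state=(0.839, 0.089, 0.072)
t=1.500: state=(0.775, 0.105, 0.120)
t=2.000: state=(0.707, 0.117, 0.175)
t=2.500: state=(0.641, 0.124, 0.235)
t=3.000: state=(0.579, 0.124, 0.297)
t=3.500: state=(0.524, 0.119, 0.357)
t=4.000: state=(0.478, 0.109, 0.414)
t=4.500: state=(0.440, 0.096, 0.464)
t=5.000: state=(0.409, 0.083, 0.509)
t=5.500: state=(0.384, 0.070, 0.546)
t=6.000: state=(0.365, 0.058, 0.578)
t=6.500: state=(0.349, 0.047, 0.604)
t=7.000: state=(0.338, 0.038, 0.625)
t=7.500: state=(0.328, 0.030, 0.641)
t=8.000: state=(0.321, 0.024, 0.655)
t=8.500: state=(0.316, 0.019, 0.665)
t=9.000: state=(0.311, 0.015, 0.674)
t=9.500: state=(0.308, 0.012, 0.680)
t=10.000: state=(0.305, 0.009, 0.685)
t=10.500: state=(0.303, 0.007, 0.689)
t=11.000: state=(0.302, 0.006, 0.693)
t=11.300: state=(0.301, 0.005, 0.694)
compare at T: S=0.301, I=0.005, R=0.694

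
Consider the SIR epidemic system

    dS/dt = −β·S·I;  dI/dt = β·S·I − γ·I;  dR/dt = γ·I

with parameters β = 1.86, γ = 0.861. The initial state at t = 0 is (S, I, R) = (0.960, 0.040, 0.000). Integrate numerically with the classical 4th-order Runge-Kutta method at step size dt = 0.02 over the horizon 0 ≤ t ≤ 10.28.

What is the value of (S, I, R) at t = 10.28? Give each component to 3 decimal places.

t=0.000: state=(0.960, 0.040, 0.000)
step 1 (dt=0.02): k1=(-0.071, 0.037, 0.034), k2=(-0.072, 0.037, 0.035), k3=(-0.072, 0.037, 0.035), k4=(-0.073, 0.038, 0.035); state += dt/6·(k1+2k2+2k3+k4)
t=0.020: state=(0.959, 0.041, 0.001)
t=0.040: state=(0.957, 0.042, 0.001)
t=0.060: state=(0.956, 0.042, 0.002)
continuing one RK4 step at a time; state shown every 25 steps (Δt=0.5):
t=0.500: state=(0.916, 0.062, 0.022)
t=1.000: state=(0.853, 0.092, 0.055)
t=1.500: state=(0.770, 0.128, 0.102)
t=2.000: state=(0.672, 0.163, 0.165)
t=2.500: state=(0.571, 0.189, 0.241)
t=3.000: state=(0.476, 0.199, 0.325)
t=3.500: state=(0.396, 0.194, 0.410)
t=4.000: state=(0.333, 0.177, 0.490)
t=4.500: state=(0.285, 0.153, 0.561)
t=5.000: state=(0.251, 0.128, 0.622)
t=5.500: state=(0.225, 0.103, 0.672)
t=6.000: state=(0.206, 0.082, 0.711)
t=6.500: state=(0.193, 0.064, 0.743)
t=7.000: state=(0.183, 0.050, 0.767)
t=7.500: state=(0.176, 0.038, 0.786)
t=8.000: state=(0.170, 0.029, 0.800)
t=8.500: state=(0.166, 0.022, 0.811)
t=9.000: state=(0.163, 0.017, 0.820)
t=9.500: state=(0.161, 0.013, 0.826)
t=10.000: state=(0.159, 0.010, 0.831)
t=10.280: state=(0.159, 0.008, 0.833)

(S, I, R) = (0.159, 0.008, 0.833)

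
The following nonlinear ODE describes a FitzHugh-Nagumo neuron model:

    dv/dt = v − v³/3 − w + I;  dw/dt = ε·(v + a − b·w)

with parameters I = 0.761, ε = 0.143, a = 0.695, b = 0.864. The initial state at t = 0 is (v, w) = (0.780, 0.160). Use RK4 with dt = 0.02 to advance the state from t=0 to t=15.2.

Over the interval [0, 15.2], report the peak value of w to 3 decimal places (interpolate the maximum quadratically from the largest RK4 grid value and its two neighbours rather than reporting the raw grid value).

max w = 1.637

t=0.000: state=(0.780, 0.160)
step 1 (dt=0.02): k1=(1.223, 0.191), k2=(1.226, 0.193), k3=(1.226, 0.193), k4=(1.228, 0.194); state += dt/6·(k1+2k2+2k3+k4)
t=0.020: state=(0.805, 0.164)
t=0.040: state=(0.829, 0.168)
t=0.060: state=(0.854, 0.172)
continuing one RK4 step at a time; state shown every 25 steps (Δt=0.5):
t=0.500: state=(1.367, 0.274)
t=1.000: state=(1.712, 0.414)
t=1.500: state=(1.806, 0.561)
t=2.000: state=(1.794, 0.700)
t=2.500: state=(1.749, 0.830)
t=3.000: state=(1.694, 0.947)
t=3.500: state=(1.636, 1.054)
t=4.000: state=(1.577, 1.151)
t=4.500: state=(1.516, 1.237)
t=5.000: state=(1.455, 1.314)
t=5.500: state=(1.392, 1.382)
t=6.000: state=(1.326, 1.442)
t=6.500: state=(1.259, 1.493)
t=7.000: state=(1.188, 1.537)
t=7.500: state=(1.112, 1.573)
t=8.000: state=(1.029, 1.601)
t=8.500: state=(0.936, 1.621)
t=9.000: state=(0.829, 1.634)
t=9.500: state=(0.699, 1.637)
t=10.000: state=(0.532, 1.630)
t=10.500: state=(0.299, 1.610)
t=11.000: state=(-0.049, 1.571)
t=11.500: state=(-0.579, 1.504)
t=12.000: state=(-1.238, 1.399)
t=12.500: state=(-1.699, 1.260)
t=13.000: state=(-1.846, 1.108)
t=13.500: state=(-1.848, 0.961)
t=14.000: state=(-1.808, 0.825)
t=14.500: state=(-1.756, 0.700)
t=15.000: state=(-1.700, 0.587)
t=15.200: state=(-1.678, 0.544)
largest grid value and its neighbours: w(9.400)=1.63723, w(9.420)=1.63724, w(9.440)=1.63724
parabola through these three points peaks at t≈9.428 with w≈1.63724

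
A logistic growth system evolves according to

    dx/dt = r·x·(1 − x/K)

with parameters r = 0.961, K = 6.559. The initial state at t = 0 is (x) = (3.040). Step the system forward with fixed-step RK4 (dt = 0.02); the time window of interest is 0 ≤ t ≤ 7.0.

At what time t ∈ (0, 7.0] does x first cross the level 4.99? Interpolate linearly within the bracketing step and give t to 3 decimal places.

t=0.000: state=(3.040)
step 1 (dt=0.02): k1=(1.567), k2=(1.568), k3=(1.568), k4=(1.569); state += dt/6·(k1+2k2+2k3+k4)
t=0.020: state=(3.071)
t=0.040: state=(3.103)
t=0.060: state=(3.134)
continuing one RK4 step at a time; state shown every 25 steps (Δt=0.5):
t=0.500: state=(3.822)
t=1.000: state=(4.546)
t=1.340: state=(4.971)
next step: t=1.360: state=(4.994) — x has crossed 4.99
linear interpolation between t=1.340 (4.97133) and t=1.360 (4.99434) → t≈1.356

t = 1.356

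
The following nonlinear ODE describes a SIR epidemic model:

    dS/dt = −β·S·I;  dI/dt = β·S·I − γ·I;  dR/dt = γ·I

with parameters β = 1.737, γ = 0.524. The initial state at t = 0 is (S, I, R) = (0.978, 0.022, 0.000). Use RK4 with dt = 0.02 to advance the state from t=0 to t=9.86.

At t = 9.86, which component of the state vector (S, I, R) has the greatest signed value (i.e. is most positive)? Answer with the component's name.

largest component: R

t=0.000: state=(0.978, 0.022, 0.000)
step 1 (dt=0.02): k1=(-0.037, 0.026, 0.012), k2=(-0.038, 0.026, 0.012), k3=(-0.038, 0.026, 0.012), k4=(-0.038, 0.026, 0.012); state += dt/6·(k1+2k2+2k3+k4)
t=0.020: state=(0.977, 0.023, 0.000)
t=0.040: state=(0.976, 0.023, 0.000)
t=0.060: state=(0.976, 0.024, 0.001)
continuing one RK4 step at a time; state shown every 25 steps (Δt=0.5):
t=0.500: state=(0.953, 0.039, 0.008)
t=1.000: state=(0.911, 0.068, 0.022)
t=1.500: state=(0.843, 0.112, 0.045)
t=2.000: state=(0.746, 0.172, 0.082)
t=2.500: state=(0.624, 0.241, 0.136)
t=3.000: state=(0.492, 0.301, 0.207)
t=3.500: state=(0.373, 0.336, 0.291)
t=4.000: state=(0.277, 0.342, 0.381)
t=4.500: state=(0.207, 0.325, 0.468)
t=5.000: state=(0.158, 0.292, 0.549)
t=5.500: state=(0.125, 0.254, 0.621)
t=6.000: state=(0.102, 0.216, 0.683)
t=6.500: state=(0.086, 0.180, 0.734)
t=7.000: state=(0.074, 0.148, 0.777)
t=7.500: state=(0.066, 0.121, 0.812)
t=8.000: state=(0.060, 0.099, 0.841)
t=8.500: state=(0.056, 0.080, 0.865)
t=9.000: state=(0.052, 0.064, 0.883)
t=9.500: state=(0.050, 0.052, 0.898)
t=9.860: state=(0.048, 0.044, 0.908)
compare at T: S=0.048, I=0.044, R=0.908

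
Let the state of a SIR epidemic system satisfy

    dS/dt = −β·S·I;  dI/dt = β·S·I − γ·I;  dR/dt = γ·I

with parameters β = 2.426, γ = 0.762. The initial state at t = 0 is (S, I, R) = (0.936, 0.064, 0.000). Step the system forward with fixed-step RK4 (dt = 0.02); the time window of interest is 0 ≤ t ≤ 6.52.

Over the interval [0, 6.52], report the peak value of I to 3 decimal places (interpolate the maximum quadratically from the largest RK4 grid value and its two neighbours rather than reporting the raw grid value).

max I = 0.343

t=0.000: state=(0.936, 0.064, 0.000)
step 1 (dt=0.02): k1=(-0.145, 0.097, 0.049), k2=(-0.147, 0.098, 0.050), k3=(-0.147, 0.098, 0.050), k4=(-0.149, 0.099, 0.050); state += dt/6·(k1+2k2+2k3+k4)
t=0.020: state=(0.933, 0.066, 0.001)
t=0.040: state=(0.930, 0.068, 0.002)
t=0.060: state=(0.927, 0.070, 0.003)
continuing one RK4 step at a time; state shown every 25 steps (Δt=0.5):
t=0.500: state=(0.836, 0.129, 0.036)
t=1.000: state=(0.677, 0.221, 0.102)
t=1.500: state=(0.490, 0.307, 0.203)
t=2.000: state=(0.328, 0.343, 0.329)
t=2.500: state=(0.218, 0.324, 0.458)
t=3.000: state=(0.151, 0.276, 0.573)
t=3.500: state=(0.112, 0.221, 0.667)
t=4.000: state=(0.088, 0.170, 0.741)
t=4.500: state=(0.074, 0.128, 0.798)
t=5.000: state=(0.064, 0.095, 0.840)
t=5.500: state=(0.058, 0.070, 0.872)
t=6.000: state=(0.054, 0.051, 0.895)
t=6.500: state=(0.051, 0.037, 0.911)
t=6.520: state=(0.051, 0.037, 0.912)
largest grid value and its neighbours: I(2.040)=0.34292, I(2.060)=0.34293, I(2.080)=0.34286
parabola through these three points peaks at t≈2.053 with I≈0.34294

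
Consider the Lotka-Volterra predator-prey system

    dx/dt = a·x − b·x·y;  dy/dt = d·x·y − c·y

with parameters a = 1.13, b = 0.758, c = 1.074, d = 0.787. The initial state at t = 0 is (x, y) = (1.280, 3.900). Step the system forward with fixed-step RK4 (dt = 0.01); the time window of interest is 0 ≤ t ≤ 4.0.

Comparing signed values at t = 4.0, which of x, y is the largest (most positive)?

t=0.000: state=(1.280, 3.900)
step 1 (dt=0.01): k1=(-2.338, -0.260), k2=(-2.315, -0.296), k3=(-2.315, -0.295), k4=(-2.292, -0.331); state += dt/6·(k1+2k2+2k3+k4)
t=0.010: state=(1.257, 3.897)
t=0.020: state=(1.234, 3.893)
t=0.030: state=(1.212, 3.889)
continuing one RK4 step at a time; state shown every 20 steps (Δt=0.2):
t=0.200: state=(0.898, 3.726)
t=0.400: state=(0.655, 3.392)
t=0.600: state=(0.506, 2.995)
t=0.800: state=(0.415, 2.596)
t=1.000: state=(0.361, 2.225)
t=1.200: state=(0.332, 1.895)
t=1.400: state=(0.319, 1.609)
t=1.600: state=(0.319, 1.365)
t=1.800: state=(0.331, 1.159)
t=2.000: state=(0.353, 0.986)
t=2.200: state=(0.385, 0.843)
t=2.400: state=(0.428, 0.725)
t=2.600: state=(0.485, 0.628)
t=2.800: state=(0.556, 0.550)
t=3.000: state=(0.644, 0.487)
t=3.200: state=(0.753, 0.439)
t=3.400: state=(0.886, 0.403)
t=3.600: state=(1.047, 0.378)
t=3.800: state=(1.241, 0.365)
t=4.000: state=(1.472, 0.364)
compare at T: x=1.472, y=0.364

largest component: x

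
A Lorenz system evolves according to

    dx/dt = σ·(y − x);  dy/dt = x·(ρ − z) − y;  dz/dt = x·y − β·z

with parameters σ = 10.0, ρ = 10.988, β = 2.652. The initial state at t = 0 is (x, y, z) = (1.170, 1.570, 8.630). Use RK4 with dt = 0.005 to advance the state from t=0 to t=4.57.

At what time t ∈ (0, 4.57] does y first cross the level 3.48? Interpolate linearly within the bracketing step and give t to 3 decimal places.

t = 0.299

t=0.000: state=(1.170, 1.570, 8.630)
step 1 (dt=0.005): k1=(4.000, 1.189, -21.050), k2=(3.930, 1.272, -20.891), k3=(3.934, 1.270, -20.892), k4=(3.867, 1.353, -20.734); state += dt/6·(k1+2k2+2k3+k4)
t=0.005: state=(1.190, 1.576, 8.526)
t=0.010: state=(1.209, 1.584, 8.423)
t=0.015: state=(1.227, 1.592, 8.321)
continuing one RK4 step at a time; state shown every 40 steps (Δt=0.2):
t=0.200: state=(1.934, 2.469, 5.557)
t=0.295: state=(2.582, 3.430, 4.878)
next step: t=0.300: state=(2.625, 3.492, 4.858) — y has crossed 3.48
linear interpolation between t=0.295 (3.42989) and t=0.300 (3.49225) → t≈0.299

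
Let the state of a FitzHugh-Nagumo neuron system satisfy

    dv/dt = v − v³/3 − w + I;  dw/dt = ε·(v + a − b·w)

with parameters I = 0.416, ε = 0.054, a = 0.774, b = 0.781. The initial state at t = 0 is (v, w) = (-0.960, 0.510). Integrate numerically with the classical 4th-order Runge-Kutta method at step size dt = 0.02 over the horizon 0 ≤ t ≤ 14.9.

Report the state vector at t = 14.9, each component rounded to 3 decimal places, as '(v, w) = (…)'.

(v, w) = (-1.324, -0.165)

t=0.000: state=(-0.960, 0.510)
step 1 (dt=0.02): k1=(-0.759, -0.032), k2=(-0.759, -0.032), k3=(-0.759, -0.032), k4=(-0.759, -0.032); state += dt/6·(k1+2k2+2k3+k4)
t=0.020: state=(-0.975, 0.509)
t=0.040: state=(-0.990, 0.509)
t=0.060: state=(-1.006, 0.508)
continuing one RK4 step at a time; state shown every 25 steps (Δt=0.5):
t=0.500: state=(-1.318, 0.489)
t=1.000: state=(-1.561, 0.461)
t=1.500: state=(-1.672, 0.429)
t=2.000: state=(-1.707, 0.395)
t=2.500: state=(-1.710, 0.362)
t=3.000: state=(-1.700, 0.330)
t=3.500: state=(-1.686, 0.298)
t=4.000: state=(-1.671, 0.268)
t=4.500: state=(-1.654, 0.238)
t=5.000: state=(-1.638, 0.210)
t=5.500: state=(-1.622, 0.183)
t=6.000: state=(-1.605, 0.157)
t=6.500: state=(-1.589, 0.131)
t=7.000: state=(-1.572, 0.107)
t=7.500: state=(-1.556, 0.084)
t=8.000: state=(-1.540, 0.061)
t=8.500: state=(-1.524, 0.040)
t=9.000: state=(-1.508, 0.019)
t=9.500: state=(-1.492, -0.001)
t=10.000: state=(-1.476, -0.020)
t=10.500: state=(-1.460, -0.038)
t=11.000: state=(-1.445, -0.055)
t=11.500: state=(-1.429, -0.072)
t=12.000: state=(-1.413, -0.087)
t=12.500: state=(-1.398, -0.103)
t=13.000: state=(-1.382, -0.117)
t=13.500: state=(-1.367, -0.130)
t=14.000: state=(-1.351, -0.143)
t=14.500: state=(-1.336, -0.156)
t=14.900: state=(-1.324, -0.165)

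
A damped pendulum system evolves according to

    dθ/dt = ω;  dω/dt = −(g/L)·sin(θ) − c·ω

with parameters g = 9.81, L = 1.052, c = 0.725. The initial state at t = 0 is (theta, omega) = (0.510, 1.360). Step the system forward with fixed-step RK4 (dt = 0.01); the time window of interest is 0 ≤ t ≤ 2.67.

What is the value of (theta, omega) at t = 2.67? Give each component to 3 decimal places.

(theta, omega) = (0.175, -0.707)

t=0.000: state=(0.510, 1.360)
step 1 (dt=0.01): k1=(1.360, -5.538), k2=(1.332, -5.573), k3=(1.332, -5.572), k4=(1.304, -5.606); state += dt/6·(k1+2k2+2k3+k4)
t=0.010: state=(0.523, 1.304)
t=0.020: state=(0.536, 1.248)
t=0.030: state=(0.548, 1.191)
continuing one RK4 step at a time; state shown every 10 steps (Δt=0.1):
t=0.100: state=(0.617, 0.780)
t=0.200: state=(0.666, 0.184)
t=0.300: state=(0.655, -0.384)
t=0.400: state=(0.591, -0.885)
t=0.500: state=(0.482, -1.284)
t=0.600: state=(0.338, -1.554)
t=0.700: state=(0.176, -1.674)
t=0.800: state=(0.009, -1.638)
t=0.900: state=(-0.147, -1.459)
t=1.000: state=(-0.279, -1.164)
t=1.100: state=(-0.377, -0.790)
t=1.200: state=(-0.436, -0.376)
t=1.300: state=(-0.452, 0.040)
t=1.400: state=(-0.429, 0.423)
t=1.500: state=(-0.370, 0.745)
t=1.600: state=(-0.283, 0.983)
t=1.700: state=(-0.177, 1.119)
t=1.800: state=(-0.063, 1.148)
t=1.900: state=(0.049, 1.072)
t=2.000: state=(0.149, 0.906)
t=2.100: state=(0.228, 0.672)
t=2.200: state=(0.282, 0.396)
t=2.300: state=(0.307, 0.105)
t=2.400: state=(0.303, -0.175)
t=2.500: state=(0.273, -0.420)
t=2.600: state=(0.221, -0.612)
t=2.670: state=(0.175, -0.707)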